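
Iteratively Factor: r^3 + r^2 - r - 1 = (r + 1)*(r^2 - 1) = (r - 1)*(r + 1)*(r + 1)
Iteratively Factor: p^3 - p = (p)*(p^2 - 1) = p*(p - 1)*(p + 1)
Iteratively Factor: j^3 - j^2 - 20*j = (j + 4)*(j^2 - 5*j) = j*(j + 4)*(j - 5)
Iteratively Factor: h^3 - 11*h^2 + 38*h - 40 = (h - 2)*(h^2 - 9*h + 20) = (h - 5)*(h - 2)*(h - 4)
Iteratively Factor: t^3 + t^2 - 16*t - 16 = (t + 1)*(t^2 - 16) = (t - 4)*(t + 1)*(t + 4)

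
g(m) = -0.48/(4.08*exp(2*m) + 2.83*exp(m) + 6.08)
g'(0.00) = 0.03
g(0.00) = -0.04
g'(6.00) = 0.00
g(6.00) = 0.00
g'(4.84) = 0.00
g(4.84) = -0.00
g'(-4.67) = 0.00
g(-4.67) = -0.08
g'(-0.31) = 0.03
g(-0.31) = -0.05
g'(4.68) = 0.00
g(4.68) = -0.00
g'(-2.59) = 0.00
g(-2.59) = -0.08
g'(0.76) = 0.02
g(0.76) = -0.02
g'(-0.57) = 0.03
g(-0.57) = -0.05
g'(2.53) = 0.00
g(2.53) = -0.00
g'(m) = -0.48*(-8.16*exp(2*m) - 2.83*exp(m))/(4.08*exp(2*m) + 2.83*exp(m) + 6.08)^2 = (3.9168*exp(m) + 1.3584)*exp(m)/(4.08*exp(2*m) + 2.83*exp(m) + 6.08)^2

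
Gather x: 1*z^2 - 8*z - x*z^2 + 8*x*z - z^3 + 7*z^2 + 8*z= x*(-z^2 + 8*z) - z^3 + 8*z^2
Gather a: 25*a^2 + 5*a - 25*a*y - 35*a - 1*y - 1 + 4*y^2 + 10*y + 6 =25*a^2 + a*(-25*y - 30) + 4*y^2 + 9*y + 5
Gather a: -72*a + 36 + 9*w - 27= -72*a + 9*w + 9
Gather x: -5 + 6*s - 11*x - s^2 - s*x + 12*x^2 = -s^2 + 6*s + 12*x^2 + x*(-s - 11) - 5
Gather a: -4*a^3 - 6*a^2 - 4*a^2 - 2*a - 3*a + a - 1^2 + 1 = -4*a^3 - 10*a^2 - 4*a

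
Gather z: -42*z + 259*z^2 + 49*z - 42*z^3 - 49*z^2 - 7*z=-42*z^3 + 210*z^2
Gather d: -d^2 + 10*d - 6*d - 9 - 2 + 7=-d^2 + 4*d - 4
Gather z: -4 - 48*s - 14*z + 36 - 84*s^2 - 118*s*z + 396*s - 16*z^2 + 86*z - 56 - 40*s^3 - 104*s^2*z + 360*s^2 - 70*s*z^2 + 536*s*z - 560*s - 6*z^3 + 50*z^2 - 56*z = -40*s^3 + 276*s^2 - 212*s - 6*z^3 + z^2*(34 - 70*s) + z*(-104*s^2 + 418*s + 16) - 24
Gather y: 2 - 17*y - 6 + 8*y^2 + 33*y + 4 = 8*y^2 + 16*y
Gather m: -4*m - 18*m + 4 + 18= 22 - 22*m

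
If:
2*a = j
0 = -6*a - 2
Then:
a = -1/3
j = -2/3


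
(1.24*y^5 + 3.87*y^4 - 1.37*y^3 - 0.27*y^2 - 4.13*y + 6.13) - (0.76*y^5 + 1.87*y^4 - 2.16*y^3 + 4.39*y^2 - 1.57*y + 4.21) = 0.48*y^5 + 2.0*y^4 + 0.79*y^3 - 4.66*y^2 - 2.56*y + 1.92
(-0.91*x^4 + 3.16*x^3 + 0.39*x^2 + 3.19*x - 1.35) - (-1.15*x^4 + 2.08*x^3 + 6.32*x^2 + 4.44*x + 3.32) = 0.24*x^4 + 1.08*x^3 - 5.93*x^2 - 1.25*x - 4.67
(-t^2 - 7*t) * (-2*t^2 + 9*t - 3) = 2*t^4 + 5*t^3 - 60*t^2 + 21*t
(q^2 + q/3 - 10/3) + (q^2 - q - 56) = 2*q^2 - 2*q/3 - 178/3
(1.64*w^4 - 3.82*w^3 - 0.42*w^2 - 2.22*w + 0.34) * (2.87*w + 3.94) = 4.7068*w^5 - 4.5018*w^4 - 16.2562*w^3 - 8.0262*w^2 - 7.771*w + 1.3396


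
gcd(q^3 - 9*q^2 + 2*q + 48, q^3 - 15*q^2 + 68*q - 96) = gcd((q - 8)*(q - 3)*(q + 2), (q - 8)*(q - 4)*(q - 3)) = q^2 - 11*q + 24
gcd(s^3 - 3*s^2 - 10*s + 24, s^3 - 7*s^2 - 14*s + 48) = s^2 + s - 6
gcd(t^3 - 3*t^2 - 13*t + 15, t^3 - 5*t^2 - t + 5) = t^2 - 6*t + 5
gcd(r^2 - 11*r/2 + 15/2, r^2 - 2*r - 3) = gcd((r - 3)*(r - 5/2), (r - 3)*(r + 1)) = r - 3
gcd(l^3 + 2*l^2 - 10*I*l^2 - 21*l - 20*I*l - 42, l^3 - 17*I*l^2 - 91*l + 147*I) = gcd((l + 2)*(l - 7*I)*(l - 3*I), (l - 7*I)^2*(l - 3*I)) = l^2 - 10*I*l - 21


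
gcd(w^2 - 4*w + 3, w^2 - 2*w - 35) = 1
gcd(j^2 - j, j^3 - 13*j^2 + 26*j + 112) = 1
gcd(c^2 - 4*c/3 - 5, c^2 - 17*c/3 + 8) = c - 3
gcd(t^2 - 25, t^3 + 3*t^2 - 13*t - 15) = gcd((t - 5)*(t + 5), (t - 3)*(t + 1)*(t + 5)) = t + 5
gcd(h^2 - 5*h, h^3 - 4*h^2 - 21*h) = h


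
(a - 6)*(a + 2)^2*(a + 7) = a^4 + 5*a^3 - 34*a^2 - 164*a - 168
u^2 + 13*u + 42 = (u + 6)*(u + 7)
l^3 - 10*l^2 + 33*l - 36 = (l - 4)*(l - 3)^2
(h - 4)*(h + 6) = h^2 + 2*h - 24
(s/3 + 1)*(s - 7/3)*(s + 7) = s^3/3 + 23*s^2/9 - 7*s/9 - 49/3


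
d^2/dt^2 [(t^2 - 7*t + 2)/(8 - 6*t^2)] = (63*t^3 - 90*t^2 + 252*t - 40)/(27*t^6 - 108*t^4 + 144*t^2 - 64)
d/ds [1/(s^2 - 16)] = -2*s/(s^2 - 16)^2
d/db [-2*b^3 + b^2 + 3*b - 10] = -6*b^2 + 2*b + 3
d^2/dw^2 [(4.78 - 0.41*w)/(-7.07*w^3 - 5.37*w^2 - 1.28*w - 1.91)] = (122.962854*w^5 - 2773.73775*w^4 - 2887.406446*w^3 - 1153.023024*w^2 + 164.919786*w + 80.386212)/(353.393243*w^9 + 805.256739*w^8 + 803.572665*w^7 + 732.845742*w^6 + 580.573374*w^5 + 295.338477*w^4 + 158.244809*w^3 + 68.158923*w^2 + 14.008704*w + 6.967871)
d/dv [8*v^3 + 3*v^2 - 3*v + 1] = 24*v^2 + 6*v - 3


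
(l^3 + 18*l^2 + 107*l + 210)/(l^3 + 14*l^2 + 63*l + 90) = (l + 7)/(l + 3)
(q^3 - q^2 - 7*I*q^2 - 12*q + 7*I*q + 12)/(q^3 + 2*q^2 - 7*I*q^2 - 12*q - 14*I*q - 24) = (q - 1)/(q + 2)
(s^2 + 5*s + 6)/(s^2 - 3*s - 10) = (s + 3)/(s - 5)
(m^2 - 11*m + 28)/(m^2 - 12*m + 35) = (m - 4)/(m - 5)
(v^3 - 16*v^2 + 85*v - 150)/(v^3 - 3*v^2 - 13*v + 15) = (v^2 - 11*v + 30)/(v^2 + 2*v - 3)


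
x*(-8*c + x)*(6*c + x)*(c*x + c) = -48*c^3*x^2 - 48*c^3*x - 2*c^2*x^3 - 2*c^2*x^2 + c*x^4 + c*x^3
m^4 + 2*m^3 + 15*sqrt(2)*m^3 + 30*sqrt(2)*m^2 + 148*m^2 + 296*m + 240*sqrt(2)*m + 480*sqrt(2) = (m + 2)*(m + 4*sqrt(2))*(m + 5*sqrt(2))*(m + 6*sqrt(2))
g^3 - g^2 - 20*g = g*(g - 5)*(g + 4)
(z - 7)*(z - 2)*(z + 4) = z^3 - 5*z^2 - 22*z + 56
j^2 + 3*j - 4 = (j - 1)*(j + 4)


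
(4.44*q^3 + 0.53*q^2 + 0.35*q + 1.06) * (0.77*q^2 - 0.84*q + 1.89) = 3.4188*q^5 - 3.3215*q^4 + 8.2159*q^3 + 1.5239*q^2 - 0.2289*q + 2.0034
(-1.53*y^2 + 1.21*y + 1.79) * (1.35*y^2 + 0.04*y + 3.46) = -2.0655*y^4 + 1.5723*y^3 - 2.8289*y^2 + 4.2582*y + 6.1934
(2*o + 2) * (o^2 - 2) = 2*o^3 + 2*o^2 - 4*o - 4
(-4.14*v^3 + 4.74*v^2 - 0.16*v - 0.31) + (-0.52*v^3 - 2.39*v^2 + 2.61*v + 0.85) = -4.66*v^3 + 2.35*v^2 + 2.45*v + 0.54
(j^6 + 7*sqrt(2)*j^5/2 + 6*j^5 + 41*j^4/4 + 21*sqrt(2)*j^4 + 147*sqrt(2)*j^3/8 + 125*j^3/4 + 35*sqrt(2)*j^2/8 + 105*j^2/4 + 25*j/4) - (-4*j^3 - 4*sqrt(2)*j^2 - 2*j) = j^6 + 7*sqrt(2)*j^5/2 + 6*j^5 + 41*j^4/4 + 21*sqrt(2)*j^4 + 147*sqrt(2)*j^3/8 + 141*j^3/4 + 67*sqrt(2)*j^2/8 + 105*j^2/4 + 33*j/4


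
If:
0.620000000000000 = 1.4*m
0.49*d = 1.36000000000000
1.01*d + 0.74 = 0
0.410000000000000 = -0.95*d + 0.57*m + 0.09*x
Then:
No Solution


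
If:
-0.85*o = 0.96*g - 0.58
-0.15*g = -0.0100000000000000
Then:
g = 0.07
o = 0.61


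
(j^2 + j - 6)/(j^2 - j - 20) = (-j^2 - j + 6)/(-j^2 + j + 20)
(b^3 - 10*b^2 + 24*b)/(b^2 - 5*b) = (b^2 - 10*b + 24)/(b - 5)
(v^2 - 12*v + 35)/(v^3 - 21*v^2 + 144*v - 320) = (v - 7)/(v^2 - 16*v + 64)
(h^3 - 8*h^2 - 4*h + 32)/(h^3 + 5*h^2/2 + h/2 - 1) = 2*(h^2 - 10*h + 16)/(2*h^2 + h - 1)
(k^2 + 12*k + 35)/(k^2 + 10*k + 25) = (k + 7)/(k + 5)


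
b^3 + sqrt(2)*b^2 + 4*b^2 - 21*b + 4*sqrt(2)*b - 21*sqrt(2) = (b - 3)*(b + 7)*(b + sqrt(2))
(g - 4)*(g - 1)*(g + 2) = g^3 - 3*g^2 - 6*g + 8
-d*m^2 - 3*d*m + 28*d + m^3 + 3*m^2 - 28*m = (-d + m)*(m - 4)*(m + 7)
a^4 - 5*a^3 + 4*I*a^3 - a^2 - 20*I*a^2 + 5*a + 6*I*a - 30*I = (a - 5)*(a - I)*(a + 2*I)*(a + 3*I)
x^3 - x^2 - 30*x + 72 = (x - 4)*(x - 3)*(x + 6)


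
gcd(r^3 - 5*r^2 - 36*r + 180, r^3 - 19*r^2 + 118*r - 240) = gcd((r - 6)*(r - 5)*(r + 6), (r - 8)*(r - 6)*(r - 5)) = r^2 - 11*r + 30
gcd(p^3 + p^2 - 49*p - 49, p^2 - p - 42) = p - 7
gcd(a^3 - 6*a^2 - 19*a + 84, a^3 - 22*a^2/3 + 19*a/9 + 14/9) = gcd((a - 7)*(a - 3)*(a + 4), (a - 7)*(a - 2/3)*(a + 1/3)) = a - 7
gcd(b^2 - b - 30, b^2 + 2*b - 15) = b + 5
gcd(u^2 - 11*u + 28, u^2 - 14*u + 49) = u - 7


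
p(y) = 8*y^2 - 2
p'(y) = 16*y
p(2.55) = 50.02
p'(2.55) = 40.80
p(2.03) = 30.97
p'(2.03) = 32.48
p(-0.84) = 3.64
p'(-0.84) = -13.44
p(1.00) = 6.00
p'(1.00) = 16.00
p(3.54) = 98.25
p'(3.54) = 56.64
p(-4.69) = 173.97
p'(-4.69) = -75.04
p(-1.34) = 12.36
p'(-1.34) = -21.44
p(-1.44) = 14.59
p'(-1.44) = -23.04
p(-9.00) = 646.00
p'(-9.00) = -144.00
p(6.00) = 286.00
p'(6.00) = 96.00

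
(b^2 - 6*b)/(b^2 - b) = (b - 6)/(b - 1)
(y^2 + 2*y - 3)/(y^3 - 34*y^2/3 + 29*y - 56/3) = 3*(y + 3)/(3*y^2 - 31*y + 56)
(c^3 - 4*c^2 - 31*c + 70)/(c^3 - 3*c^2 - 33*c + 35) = (c - 2)/(c - 1)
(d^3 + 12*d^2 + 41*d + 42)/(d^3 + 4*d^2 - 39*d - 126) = (d + 2)/(d - 6)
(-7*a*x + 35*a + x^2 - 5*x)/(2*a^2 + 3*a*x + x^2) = (-7*a*x + 35*a + x^2 - 5*x)/(2*a^2 + 3*a*x + x^2)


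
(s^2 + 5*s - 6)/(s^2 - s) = (s + 6)/s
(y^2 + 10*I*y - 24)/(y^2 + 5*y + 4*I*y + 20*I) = (y + 6*I)/(y + 5)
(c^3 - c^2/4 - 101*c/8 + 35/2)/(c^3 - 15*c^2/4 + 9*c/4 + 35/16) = 2*(c + 4)/(2*c + 1)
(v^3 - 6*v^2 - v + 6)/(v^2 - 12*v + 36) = (v^2 - 1)/(v - 6)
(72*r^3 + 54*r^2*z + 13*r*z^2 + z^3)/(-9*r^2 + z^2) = (24*r^2 + 10*r*z + z^2)/(-3*r + z)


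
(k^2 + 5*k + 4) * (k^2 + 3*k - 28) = k^4 + 8*k^3 - 9*k^2 - 128*k - 112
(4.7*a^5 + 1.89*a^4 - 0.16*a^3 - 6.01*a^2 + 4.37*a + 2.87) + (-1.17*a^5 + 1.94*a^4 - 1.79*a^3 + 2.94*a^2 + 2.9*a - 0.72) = 3.53*a^5 + 3.83*a^4 - 1.95*a^3 - 3.07*a^2 + 7.27*a + 2.15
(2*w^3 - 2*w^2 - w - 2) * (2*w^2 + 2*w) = 4*w^5 - 6*w^3 - 6*w^2 - 4*w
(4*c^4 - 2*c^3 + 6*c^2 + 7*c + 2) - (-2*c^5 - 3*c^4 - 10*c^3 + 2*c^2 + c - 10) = 2*c^5 + 7*c^4 + 8*c^3 + 4*c^2 + 6*c + 12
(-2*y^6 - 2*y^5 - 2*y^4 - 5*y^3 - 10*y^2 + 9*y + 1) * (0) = 0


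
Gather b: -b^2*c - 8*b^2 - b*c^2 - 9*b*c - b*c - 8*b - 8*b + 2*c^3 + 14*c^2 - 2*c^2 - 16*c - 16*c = b^2*(-c - 8) + b*(-c^2 - 10*c - 16) + 2*c^3 + 12*c^2 - 32*c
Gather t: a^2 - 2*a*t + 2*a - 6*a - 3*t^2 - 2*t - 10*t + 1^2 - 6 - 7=a^2 - 4*a - 3*t^2 + t*(-2*a - 12) - 12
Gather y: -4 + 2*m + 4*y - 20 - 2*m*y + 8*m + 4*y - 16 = 10*m + y*(8 - 2*m) - 40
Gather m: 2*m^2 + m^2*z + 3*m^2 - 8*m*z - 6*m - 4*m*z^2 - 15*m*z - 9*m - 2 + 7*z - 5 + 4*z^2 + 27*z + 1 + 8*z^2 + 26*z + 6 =m^2*(z + 5) + m*(-4*z^2 - 23*z - 15) + 12*z^2 + 60*z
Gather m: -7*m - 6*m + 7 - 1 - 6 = -13*m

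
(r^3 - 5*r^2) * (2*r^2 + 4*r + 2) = 2*r^5 - 6*r^4 - 18*r^3 - 10*r^2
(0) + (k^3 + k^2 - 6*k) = k^3 + k^2 - 6*k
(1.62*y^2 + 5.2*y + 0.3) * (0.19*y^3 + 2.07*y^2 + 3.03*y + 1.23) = 0.3078*y^5 + 4.3414*y^4 + 15.7296*y^3 + 18.3696*y^2 + 7.305*y + 0.369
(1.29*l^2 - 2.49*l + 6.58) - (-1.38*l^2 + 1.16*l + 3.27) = 2.67*l^2 - 3.65*l + 3.31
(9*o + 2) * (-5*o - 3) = -45*o^2 - 37*o - 6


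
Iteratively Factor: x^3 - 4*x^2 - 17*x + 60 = (x + 4)*(x^2 - 8*x + 15) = (x - 5)*(x + 4)*(x - 3)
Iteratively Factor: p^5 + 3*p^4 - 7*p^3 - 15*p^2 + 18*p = (p)*(p^4 + 3*p^3 - 7*p^2 - 15*p + 18) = p*(p - 1)*(p^3 + 4*p^2 - 3*p - 18) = p*(p - 1)*(p + 3)*(p^2 + p - 6) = p*(p - 1)*(p + 3)^2*(p - 2)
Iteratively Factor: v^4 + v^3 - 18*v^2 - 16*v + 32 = (v - 1)*(v^3 + 2*v^2 - 16*v - 32) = (v - 1)*(v + 4)*(v^2 - 2*v - 8) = (v - 4)*(v - 1)*(v + 4)*(v + 2)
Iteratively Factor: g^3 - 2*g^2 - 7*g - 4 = (g - 4)*(g^2 + 2*g + 1) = (g - 4)*(g + 1)*(g + 1)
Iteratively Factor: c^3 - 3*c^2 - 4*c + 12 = (c + 2)*(c^2 - 5*c + 6) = (c - 3)*(c + 2)*(c - 2)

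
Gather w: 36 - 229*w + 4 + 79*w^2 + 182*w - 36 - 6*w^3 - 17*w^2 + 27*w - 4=-6*w^3 + 62*w^2 - 20*w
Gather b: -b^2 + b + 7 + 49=-b^2 + b + 56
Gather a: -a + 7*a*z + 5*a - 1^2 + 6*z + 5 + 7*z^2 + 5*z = a*(7*z + 4) + 7*z^2 + 11*z + 4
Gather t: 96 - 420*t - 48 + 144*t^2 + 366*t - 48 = 144*t^2 - 54*t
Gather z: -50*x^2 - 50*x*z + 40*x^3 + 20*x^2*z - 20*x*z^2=40*x^3 - 50*x^2 - 20*x*z^2 + z*(20*x^2 - 50*x)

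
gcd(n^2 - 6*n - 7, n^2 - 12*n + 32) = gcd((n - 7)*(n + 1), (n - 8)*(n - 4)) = 1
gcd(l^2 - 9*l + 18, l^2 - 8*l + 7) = 1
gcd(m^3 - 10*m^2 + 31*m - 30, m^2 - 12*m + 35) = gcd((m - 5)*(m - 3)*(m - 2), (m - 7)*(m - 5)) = m - 5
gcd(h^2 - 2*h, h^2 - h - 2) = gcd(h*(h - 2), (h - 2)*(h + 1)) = h - 2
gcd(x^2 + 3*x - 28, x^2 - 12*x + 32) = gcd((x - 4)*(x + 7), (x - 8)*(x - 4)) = x - 4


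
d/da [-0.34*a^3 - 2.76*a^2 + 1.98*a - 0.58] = -1.02*a^2 - 5.52*a + 1.98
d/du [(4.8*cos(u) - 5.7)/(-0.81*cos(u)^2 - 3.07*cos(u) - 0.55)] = (-3.888*cos(u)^2 + 9.234*cos(u) + 20.139)*sin(u)/(0.6561*cos(u)^4 + 4.9734*cos(u)^3 + 10.3159*cos(u)^2 + 3.377*cos(u) + 0.3025)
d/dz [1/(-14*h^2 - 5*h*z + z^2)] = (5*h - 2*z)/(14*h^2 + 5*h*z - z^2)^2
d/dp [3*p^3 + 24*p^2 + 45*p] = 9*p^2 + 48*p + 45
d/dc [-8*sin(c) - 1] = -8*cos(c)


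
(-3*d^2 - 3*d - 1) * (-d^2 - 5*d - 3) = 3*d^4 + 18*d^3 + 25*d^2 + 14*d + 3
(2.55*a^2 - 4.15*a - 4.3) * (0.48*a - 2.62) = 1.224*a^3 - 8.673*a^2 + 8.809*a + 11.266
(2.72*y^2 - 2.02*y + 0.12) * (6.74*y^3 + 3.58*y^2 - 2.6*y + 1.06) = 18.3328*y^5 - 3.8772*y^4 - 13.4948*y^3 + 8.5648*y^2 - 2.4532*y + 0.1272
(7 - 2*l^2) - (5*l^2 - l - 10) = -7*l^2 + l + 17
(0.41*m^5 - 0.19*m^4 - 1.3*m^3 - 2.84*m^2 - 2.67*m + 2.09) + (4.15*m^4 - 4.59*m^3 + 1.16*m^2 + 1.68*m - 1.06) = 0.41*m^5 + 3.96*m^4 - 5.89*m^3 - 1.68*m^2 - 0.99*m + 1.03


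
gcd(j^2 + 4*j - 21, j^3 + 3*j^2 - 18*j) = j - 3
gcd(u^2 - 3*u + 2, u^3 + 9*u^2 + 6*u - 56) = u - 2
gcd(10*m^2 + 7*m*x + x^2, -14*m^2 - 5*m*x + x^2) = 2*m + x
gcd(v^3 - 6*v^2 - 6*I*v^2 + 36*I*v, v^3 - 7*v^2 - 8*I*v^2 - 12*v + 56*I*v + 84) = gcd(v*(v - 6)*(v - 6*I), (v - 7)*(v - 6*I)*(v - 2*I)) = v - 6*I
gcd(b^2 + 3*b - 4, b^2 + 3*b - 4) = b^2 + 3*b - 4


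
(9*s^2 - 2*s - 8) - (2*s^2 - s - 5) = 7*s^2 - s - 3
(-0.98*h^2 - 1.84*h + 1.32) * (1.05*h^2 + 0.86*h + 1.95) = -1.029*h^4 - 2.7748*h^3 - 2.1074*h^2 - 2.4528*h + 2.574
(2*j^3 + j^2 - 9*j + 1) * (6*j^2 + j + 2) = 12*j^5 + 8*j^4 - 49*j^3 - j^2 - 17*j + 2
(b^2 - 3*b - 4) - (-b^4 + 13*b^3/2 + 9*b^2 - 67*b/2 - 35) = b^4 - 13*b^3/2 - 8*b^2 + 61*b/2 + 31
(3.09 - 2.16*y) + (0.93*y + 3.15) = 6.24 - 1.23*y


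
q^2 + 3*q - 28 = (q - 4)*(q + 7)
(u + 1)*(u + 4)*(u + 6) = u^3 + 11*u^2 + 34*u + 24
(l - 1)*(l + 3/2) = l^2 + l/2 - 3/2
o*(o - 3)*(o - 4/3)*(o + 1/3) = o^4 - 4*o^3 + 23*o^2/9 + 4*o/3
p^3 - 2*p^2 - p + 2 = (p - 2)*(p - 1)*(p + 1)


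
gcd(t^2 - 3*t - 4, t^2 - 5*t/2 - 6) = t - 4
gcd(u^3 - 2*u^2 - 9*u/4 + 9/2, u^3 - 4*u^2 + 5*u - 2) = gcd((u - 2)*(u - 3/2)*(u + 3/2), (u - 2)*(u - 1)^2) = u - 2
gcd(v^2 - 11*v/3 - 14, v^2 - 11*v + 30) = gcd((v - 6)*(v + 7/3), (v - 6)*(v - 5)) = v - 6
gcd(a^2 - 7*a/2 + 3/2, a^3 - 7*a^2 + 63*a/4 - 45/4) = a - 3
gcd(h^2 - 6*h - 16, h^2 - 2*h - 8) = h + 2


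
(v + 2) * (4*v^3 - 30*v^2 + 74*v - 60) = 4*v^4 - 22*v^3 + 14*v^2 + 88*v - 120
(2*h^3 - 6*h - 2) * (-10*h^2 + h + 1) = -20*h^5 + 2*h^4 + 62*h^3 + 14*h^2 - 8*h - 2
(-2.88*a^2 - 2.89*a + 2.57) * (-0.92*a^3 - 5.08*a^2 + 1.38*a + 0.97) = 2.6496*a^5 + 17.2892*a^4 + 8.3424*a^3 - 19.8374*a^2 + 0.743299999999999*a + 2.4929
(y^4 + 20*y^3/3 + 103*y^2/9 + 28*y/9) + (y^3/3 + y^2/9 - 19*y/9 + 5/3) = y^4 + 7*y^3 + 104*y^2/9 + y + 5/3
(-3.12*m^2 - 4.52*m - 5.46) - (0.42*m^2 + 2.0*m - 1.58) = -3.54*m^2 - 6.52*m - 3.88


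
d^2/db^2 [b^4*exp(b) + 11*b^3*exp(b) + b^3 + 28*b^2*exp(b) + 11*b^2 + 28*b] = b^4*exp(b) + 19*b^3*exp(b) + 106*b^2*exp(b) + 178*b*exp(b) + 6*b + 56*exp(b) + 22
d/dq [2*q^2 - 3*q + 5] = 4*q - 3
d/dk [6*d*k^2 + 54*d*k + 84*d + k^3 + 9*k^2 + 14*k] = 12*d*k + 54*d + 3*k^2 + 18*k + 14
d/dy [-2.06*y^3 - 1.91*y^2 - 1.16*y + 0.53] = -6.18*y^2 - 3.82*y - 1.16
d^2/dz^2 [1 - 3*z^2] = -6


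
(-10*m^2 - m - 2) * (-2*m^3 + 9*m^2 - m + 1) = 20*m^5 - 88*m^4 + 5*m^3 - 27*m^2 + m - 2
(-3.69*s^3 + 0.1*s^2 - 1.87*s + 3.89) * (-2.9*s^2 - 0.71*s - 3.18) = 10.701*s^5 + 2.3299*s^4 + 17.0862*s^3 - 10.2713*s^2 + 3.1847*s - 12.3702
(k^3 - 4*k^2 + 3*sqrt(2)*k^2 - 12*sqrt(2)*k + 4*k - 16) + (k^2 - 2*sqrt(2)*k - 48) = k^3 - 3*k^2 + 3*sqrt(2)*k^2 - 14*sqrt(2)*k + 4*k - 64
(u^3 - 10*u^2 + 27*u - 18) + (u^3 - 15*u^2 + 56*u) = 2*u^3 - 25*u^2 + 83*u - 18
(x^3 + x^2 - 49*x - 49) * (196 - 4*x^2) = -4*x^5 - 4*x^4 + 392*x^3 + 392*x^2 - 9604*x - 9604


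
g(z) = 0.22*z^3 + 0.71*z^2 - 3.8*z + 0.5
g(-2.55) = 11.16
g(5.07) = 28.16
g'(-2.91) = -2.34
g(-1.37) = 6.47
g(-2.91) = 12.15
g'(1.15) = -1.29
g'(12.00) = 108.28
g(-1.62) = 7.58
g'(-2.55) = -3.13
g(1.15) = -2.60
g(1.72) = -2.82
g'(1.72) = 0.59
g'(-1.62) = -4.37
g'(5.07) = 20.36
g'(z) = 0.66*z^2 + 1.42*z - 3.8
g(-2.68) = 11.55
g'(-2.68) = -2.87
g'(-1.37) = -4.51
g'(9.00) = 62.44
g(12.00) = 437.30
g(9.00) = 184.19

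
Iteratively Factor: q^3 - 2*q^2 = (q)*(q^2 - 2*q) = q*(q - 2)*(q)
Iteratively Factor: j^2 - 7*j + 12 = (j - 3)*(j - 4)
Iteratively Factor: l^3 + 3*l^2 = (l)*(l^2 + 3*l) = l^2*(l + 3)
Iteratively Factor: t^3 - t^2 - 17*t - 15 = (t + 1)*(t^2 - 2*t - 15) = (t + 1)*(t + 3)*(t - 5)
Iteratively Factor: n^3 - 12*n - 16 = (n + 2)*(n^2 - 2*n - 8) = (n + 2)^2*(n - 4)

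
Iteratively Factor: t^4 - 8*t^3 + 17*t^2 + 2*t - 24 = (t - 3)*(t^3 - 5*t^2 + 2*t + 8) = (t - 4)*(t - 3)*(t^2 - t - 2) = (t - 4)*(t - 3)*(t + 1)*(t - 2)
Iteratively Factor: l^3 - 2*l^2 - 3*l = (l + 1)*(l^2 - 3*l) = (l - 3)*(l + 1)*(l)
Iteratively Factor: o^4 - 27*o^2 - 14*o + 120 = (o - 2)*(o^3 + 2*o^2 - 23*o - 60) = (o - 5)*(o - 2)*(o^2 + 7*o + 12) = (o - 5)*(o - 2)*(o + 3)*(o + 4)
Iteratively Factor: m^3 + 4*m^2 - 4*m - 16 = (m + 2)*(m^2 + 2*m - 8) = (m - 2)*(m + 2)*(m + 4)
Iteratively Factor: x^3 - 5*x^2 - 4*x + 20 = (x - 2)*(x^2 - 3*x - 10) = (x - 5)*(x - 2)*(x + 2)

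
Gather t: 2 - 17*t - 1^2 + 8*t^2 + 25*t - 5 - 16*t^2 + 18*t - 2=-8*t^2 + 26*t - 6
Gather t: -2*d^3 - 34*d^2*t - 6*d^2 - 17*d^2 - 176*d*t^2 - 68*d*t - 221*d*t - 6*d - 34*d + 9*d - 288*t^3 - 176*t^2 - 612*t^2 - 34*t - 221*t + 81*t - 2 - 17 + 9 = -2*d^3 - 23*d^2 - 31*d - 288*t^3 + t^2*(-176*d - 788) + t*(-34*d^2 - 289*d - 174) - 10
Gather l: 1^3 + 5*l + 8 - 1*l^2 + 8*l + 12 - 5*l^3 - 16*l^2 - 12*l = -5*l^3 - 17*l^2 + l + 21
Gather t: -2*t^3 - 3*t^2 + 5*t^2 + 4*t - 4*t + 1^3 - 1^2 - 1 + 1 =-2*t^3 + 2*t^2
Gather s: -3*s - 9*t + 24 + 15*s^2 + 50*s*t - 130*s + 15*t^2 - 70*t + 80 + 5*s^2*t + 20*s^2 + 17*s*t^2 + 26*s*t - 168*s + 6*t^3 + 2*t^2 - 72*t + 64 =s^2*(5*t + 35) + s*(17*t^2 + 76*t - 301) + 6*t^3 + 17*t^2 - 151*t + 168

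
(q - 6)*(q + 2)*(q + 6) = q^3 + 2*q^2 - 36*q - 72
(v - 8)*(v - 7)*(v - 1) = v^3 - 16*v^2 + 71*v - 56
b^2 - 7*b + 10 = (b - 5)*(b - 2)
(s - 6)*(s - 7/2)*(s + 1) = s^3 - 17*s^2/2 + 23*s/2 + 21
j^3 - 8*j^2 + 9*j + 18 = (j - 6)*(j - 3)*(j + 1)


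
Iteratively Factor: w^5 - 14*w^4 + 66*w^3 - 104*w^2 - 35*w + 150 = (w + 1)*(w^4 - 15*w^3 + 81*w^2 - 185*w + 150) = (w - 3)*(w + 1)*(w^3 - 12*w^2 + 45*w - 50) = (w - 5)*(w - 3)*(w + 1)*(w^2 - 7*w + 10) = (w - 5)*(w - 3)*(w - 2)*(w + 1)*(w - 5)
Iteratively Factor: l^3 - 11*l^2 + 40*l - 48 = (l - 4)*(l^2 - 7*l + 12) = (l - 4)*(l - 3)*(l - 4)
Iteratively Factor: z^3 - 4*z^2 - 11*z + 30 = (z + 3)*(z^2 - 7*z + 10) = (z - 5)*(z + 3)*(z - 2)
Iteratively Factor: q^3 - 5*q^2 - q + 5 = (q - 5)*(q^2 - 1) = (q - 5)*(q + 1)*(q - 1)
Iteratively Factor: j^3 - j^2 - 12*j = (j + 3)*(j^2 - 4*j) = (j - 4)*(j + 3)*(j)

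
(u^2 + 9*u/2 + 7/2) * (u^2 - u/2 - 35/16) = u^4 + 4*u^3 - 15*u^2/16 - 371*u/32 - 245/32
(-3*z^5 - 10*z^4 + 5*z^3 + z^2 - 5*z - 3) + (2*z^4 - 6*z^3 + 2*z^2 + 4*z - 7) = -3*z^5 - 8*z^4 - z^3 + 3*z^2 - z - 10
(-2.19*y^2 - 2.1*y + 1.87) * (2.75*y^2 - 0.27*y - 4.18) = -6.0225*y^4 - 5.1837*y^3 + 14.8637*y^2 + 8.2731*y - 7.8166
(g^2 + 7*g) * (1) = g^2 + 7*g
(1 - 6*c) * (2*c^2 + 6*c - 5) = -12*c^3 - 34*c^2 + 36*c - 5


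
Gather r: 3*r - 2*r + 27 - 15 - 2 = r + 10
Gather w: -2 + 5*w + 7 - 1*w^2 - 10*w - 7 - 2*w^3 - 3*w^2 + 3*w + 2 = -2*w^3 - 4*w^2 - 2*w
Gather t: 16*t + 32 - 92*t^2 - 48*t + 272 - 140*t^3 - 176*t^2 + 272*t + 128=-140*t^3 - 268*t^2 + 240*t + 432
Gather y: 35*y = 35*y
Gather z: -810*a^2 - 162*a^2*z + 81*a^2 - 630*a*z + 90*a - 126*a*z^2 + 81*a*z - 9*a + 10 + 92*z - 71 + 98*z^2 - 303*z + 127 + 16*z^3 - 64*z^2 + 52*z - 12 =-729*a^2 + 81*a + 16*z^3 + z^2*(34 - 126*a) + z*(-162*a^2 - 549*a - 159) + 54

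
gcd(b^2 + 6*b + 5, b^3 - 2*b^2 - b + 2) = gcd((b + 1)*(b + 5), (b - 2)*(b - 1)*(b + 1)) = b + 1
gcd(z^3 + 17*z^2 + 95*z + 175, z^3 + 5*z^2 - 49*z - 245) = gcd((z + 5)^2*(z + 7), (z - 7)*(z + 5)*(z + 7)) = z^2 + 12*z + 35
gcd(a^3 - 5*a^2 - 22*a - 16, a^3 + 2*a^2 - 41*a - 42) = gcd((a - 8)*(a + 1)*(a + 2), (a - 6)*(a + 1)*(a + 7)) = a + 1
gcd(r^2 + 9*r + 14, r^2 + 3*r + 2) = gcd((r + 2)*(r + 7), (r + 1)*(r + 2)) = r + 2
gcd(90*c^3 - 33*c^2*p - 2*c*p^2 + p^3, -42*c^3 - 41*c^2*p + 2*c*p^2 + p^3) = 1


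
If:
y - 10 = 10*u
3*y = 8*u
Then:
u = -15/11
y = -40/11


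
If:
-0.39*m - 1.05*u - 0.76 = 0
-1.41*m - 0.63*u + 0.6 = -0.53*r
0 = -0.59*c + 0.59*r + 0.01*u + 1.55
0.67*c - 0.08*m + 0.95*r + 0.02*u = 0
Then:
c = 1.56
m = 0.43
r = -1.05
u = -0.88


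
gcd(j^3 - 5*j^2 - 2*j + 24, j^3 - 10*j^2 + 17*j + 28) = j - 4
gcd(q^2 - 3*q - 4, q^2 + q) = q + 1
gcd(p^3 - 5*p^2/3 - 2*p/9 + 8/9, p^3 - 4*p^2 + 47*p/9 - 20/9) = p^2 - 7*p/3 + 4/3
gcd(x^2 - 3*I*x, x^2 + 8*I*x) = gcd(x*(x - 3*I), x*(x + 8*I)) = x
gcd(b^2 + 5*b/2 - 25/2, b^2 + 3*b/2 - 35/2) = b + 5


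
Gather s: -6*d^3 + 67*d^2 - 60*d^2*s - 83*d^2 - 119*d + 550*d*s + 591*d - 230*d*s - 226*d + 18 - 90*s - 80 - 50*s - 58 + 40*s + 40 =-6*d^3 - 16*d^2 + 246*d + s*(-60*d^2 + 320*d - 100) - 80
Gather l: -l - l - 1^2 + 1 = -2*l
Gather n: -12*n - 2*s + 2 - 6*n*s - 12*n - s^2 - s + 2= n*(-6*s - 24) - s^2 - 3*s + 4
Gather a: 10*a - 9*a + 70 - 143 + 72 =a - 1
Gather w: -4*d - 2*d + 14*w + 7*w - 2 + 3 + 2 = -6*d + 21*w + 3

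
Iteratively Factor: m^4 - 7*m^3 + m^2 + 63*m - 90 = (m - 5)*(m^3 - 2*m^2 - 9*m + 18) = (m - 5)*(m - 3)*(m^2 + m - 6) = (m - 5)*(m - 3)*(m - 2)*(m + 3)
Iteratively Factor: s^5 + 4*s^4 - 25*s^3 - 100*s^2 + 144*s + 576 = (s + 4)*(s^4 - 25*s^2 + 144) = (s - 3)*(s + 4)*(s^3 + 3*s^2 - 16*s - 48) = (s - 4)*(s - 3)*(s + 4)*(s^2 + 7*s + 12) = (s - 4)*(s - 3)*(s + 3)*(s + 4)*(s + 4)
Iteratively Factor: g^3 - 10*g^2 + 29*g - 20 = (g - 4)*(g^2 - 6*g + 5) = (g - 5)*(g - 4)*(g - 1)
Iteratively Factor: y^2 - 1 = (y - 1)*(y + 1)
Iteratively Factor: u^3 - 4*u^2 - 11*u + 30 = (u + 3)*(u^2 - 7*u + 10) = (u - 5)*(u + 3)*(u - 2)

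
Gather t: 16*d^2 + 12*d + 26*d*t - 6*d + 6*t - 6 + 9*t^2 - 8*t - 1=16*d^2 + 6*d + 9*t^2 + t*(26*d - 2) - 7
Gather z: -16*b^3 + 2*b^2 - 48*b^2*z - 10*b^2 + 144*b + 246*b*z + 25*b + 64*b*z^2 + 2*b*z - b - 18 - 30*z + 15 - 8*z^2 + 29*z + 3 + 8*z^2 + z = -16*b^3 - 8*b^2 + 64*b*z^2 + 168*b + z*(-48*b^2 + 248*b)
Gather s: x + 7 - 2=x + 5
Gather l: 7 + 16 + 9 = 32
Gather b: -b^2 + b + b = -b^2 + 2*b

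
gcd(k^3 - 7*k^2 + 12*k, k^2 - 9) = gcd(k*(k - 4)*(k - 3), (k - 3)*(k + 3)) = k - 3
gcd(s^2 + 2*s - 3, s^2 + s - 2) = s - 1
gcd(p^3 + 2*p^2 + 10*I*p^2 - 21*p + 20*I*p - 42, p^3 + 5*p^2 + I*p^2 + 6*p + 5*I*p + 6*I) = p + 2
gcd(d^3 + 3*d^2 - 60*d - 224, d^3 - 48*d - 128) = d^2 - 4*d - 32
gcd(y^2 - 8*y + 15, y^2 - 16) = 1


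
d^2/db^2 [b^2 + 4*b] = 2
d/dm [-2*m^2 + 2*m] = 2 - 4*m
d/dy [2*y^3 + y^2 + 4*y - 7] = 6*y^2 + 2*y + 4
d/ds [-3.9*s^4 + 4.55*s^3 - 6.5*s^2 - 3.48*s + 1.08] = -15.6*s^3 + 13.65*s^2 - 13.0*s - 3.48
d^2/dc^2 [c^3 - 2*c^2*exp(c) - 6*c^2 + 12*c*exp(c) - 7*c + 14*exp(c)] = -2*c^2*exp(c) + 4*c*exp(c) + 6*c + 34*exp(c) - 12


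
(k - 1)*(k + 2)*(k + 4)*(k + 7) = k^4 + 12*k^3 + 37*k^2 + 6*k - 56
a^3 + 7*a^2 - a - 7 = (a - 1)*(a + 1)*(a + 7)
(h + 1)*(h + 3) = h^2 + 4*h + 3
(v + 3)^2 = v^2 + 6*v + 9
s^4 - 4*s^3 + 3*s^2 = s^2*(s - 3)*(s - 1)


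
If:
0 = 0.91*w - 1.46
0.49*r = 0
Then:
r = 0.00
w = 1.60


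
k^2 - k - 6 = (k - 3)*(k + 2)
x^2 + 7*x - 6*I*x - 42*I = (x + 7)*(x - 6*I)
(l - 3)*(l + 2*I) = l^2 - 3*l + 2*I*l - 6*I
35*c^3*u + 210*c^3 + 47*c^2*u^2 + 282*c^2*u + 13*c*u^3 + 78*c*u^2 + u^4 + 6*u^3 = (c + u)*(5*c + u)*(7*c + u)*(u + 6)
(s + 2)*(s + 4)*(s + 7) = s^3 + 13*s^2 + 50*s + 56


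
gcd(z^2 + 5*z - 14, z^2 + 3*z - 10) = z - 2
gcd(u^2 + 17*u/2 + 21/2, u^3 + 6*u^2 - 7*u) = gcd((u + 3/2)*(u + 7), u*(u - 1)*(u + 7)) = u + 7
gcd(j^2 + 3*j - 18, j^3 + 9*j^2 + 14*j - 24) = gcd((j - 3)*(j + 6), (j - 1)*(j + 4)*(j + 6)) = j + 6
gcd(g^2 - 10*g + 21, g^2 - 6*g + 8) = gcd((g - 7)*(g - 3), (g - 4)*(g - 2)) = 1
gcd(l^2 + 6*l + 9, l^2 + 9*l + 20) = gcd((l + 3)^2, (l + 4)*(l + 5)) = 1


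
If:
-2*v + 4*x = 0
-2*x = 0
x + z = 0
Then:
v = 0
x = 0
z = 0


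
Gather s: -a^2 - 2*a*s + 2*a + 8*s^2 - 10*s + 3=-a^2 + 2*a + 8*s^2 + s*(-2*a - 10) + 3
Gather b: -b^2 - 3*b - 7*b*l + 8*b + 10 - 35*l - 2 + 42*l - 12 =-b^2 + b*(5 - 7*l) + 7*l - 4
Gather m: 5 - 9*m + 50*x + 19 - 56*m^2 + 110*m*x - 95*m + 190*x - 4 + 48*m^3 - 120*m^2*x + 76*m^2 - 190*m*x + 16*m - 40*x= 48*m^3 + m^2*(20 - 120*x) + m*(-80*x - 88) + 200*x + 20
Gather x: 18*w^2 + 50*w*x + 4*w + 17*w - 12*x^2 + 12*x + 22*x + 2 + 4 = 18*w^2 + 21*w - 12*x^2 + x*(50*w + 34) + 6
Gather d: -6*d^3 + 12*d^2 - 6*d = -6*d^3 + 12*d^2 - 6*d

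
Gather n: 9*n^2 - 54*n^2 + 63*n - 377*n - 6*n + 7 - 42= -45*n^2 - 320*n - 35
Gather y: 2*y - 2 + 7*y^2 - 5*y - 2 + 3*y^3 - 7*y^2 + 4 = 3*y^3 - 3*y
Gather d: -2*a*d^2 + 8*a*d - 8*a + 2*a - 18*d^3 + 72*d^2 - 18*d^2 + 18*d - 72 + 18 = -6*a - 18*d^3 + d^2*(54 - 2*a) + d*(8*a + 18) - 54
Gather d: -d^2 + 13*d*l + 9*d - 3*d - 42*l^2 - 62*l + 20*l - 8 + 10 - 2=-d^2 + d*(13*l + 6) - 42*l^2 - 42*l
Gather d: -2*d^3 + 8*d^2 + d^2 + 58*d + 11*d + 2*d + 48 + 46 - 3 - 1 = -2*d^3 + 9*d^2 + 71*d + 90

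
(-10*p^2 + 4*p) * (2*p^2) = -20*p^4 + 8*p^3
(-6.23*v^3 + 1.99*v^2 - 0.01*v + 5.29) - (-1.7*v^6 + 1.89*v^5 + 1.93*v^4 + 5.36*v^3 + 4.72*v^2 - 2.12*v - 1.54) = 1.7*v^6 - 1.89*v^5 - 1.93*v^4 - 11.59*v^3 - 2.73*v^2 + 2.11*v + 6.83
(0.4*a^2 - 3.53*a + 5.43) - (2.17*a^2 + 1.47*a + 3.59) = -1.77*a^2 - 5.0*a + 1.84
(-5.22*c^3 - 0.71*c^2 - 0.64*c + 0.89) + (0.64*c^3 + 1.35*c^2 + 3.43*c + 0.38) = -4.58*c^3 + 0.64*c^2 + 2.79*c + 1.27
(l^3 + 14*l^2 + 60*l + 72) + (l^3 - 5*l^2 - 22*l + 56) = 2*l^3 + 9*l^2 + 38*l + 128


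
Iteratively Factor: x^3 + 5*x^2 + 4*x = (x)*(x^2 + 5*x + 4) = x*(x + 4)*(x + 1)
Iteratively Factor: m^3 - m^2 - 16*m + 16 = (m - 1)*(m^2 - 16) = (m - 4)*(m - 1)*(m + 4)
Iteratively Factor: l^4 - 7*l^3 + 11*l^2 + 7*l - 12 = (l + 1)*(l^3 - 8*l^2 + 19*l - 12) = (l - 1)*(l + 1)*(l^2 - 7*l + 12) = (l - 4)*(l - 1)*(l + 1)*(l - 3)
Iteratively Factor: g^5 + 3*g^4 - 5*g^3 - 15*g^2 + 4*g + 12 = (g + 2)*(g^4 + g^3 - 7*g^2 - g + 6) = (g + 2)*(g + 3)*(g^3 - 2*g^2 - g + 2) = (g + 1)*(g + 2)*(g + 3)*(g^2 - 3*g + 2) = (g - 1)*(g + 1)*(g + 2)*(g + 3)*(g - 2)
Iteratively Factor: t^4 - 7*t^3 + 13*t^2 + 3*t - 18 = (t + 1)*(t^3 - 8*t^2 + 21*t - 18) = (t - 3)*(t + 1)*(t^2 - 5*t + 6) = (t - 3)*(t - 2)*(t + 1)*(t - 3)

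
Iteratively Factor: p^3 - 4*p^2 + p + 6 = (p + 1)*(p^2 - 5*p + 6) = (p - 2)*(p + 1)*(p - 3)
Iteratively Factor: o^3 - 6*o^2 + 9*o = (o - 3)*(o^2 - 3*o) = (o - 3)^2*(o)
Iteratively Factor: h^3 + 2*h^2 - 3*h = (h + 3)*(h^2 - h) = h*(h + 3)*(h - 1)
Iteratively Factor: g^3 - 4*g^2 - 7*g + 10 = (g - 1)*(g^2 - 3*g - 10) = (g - 5)*(g - 1)*(g + 2)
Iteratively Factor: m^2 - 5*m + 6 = (m - 3)*(m - 2)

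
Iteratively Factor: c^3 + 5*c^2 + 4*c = (c)*(c^2 + 5*c + 4) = c*(c + 4)*(c + 1)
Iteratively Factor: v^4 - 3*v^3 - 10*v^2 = (v)*(v^3 - 3*v^2 - 10*v) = v*(v + 2)*(v^2 - 5*v) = v*(v - 5)*(v + 2)*(v)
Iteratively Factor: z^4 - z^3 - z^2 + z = (z - 1)*(z^3 - z) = (z - 1)^2*(z^2 + z) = (z - 1)^2*(z + 1)*(z)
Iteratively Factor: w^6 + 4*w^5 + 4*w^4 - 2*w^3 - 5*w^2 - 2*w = (w - 1)*(w^5 + 5*w^4 + 9*w^3 + 7*w^2 + 2*w) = (w - 1)*(w + 1)*(w^4 + 4*w^3 + 5*w^2 + 2*w) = (w - 1)*(w + 1)^2*(w^3 + 3*w^2 + 2*w) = (w - 1)*(w + 1)^3*(w^2 + 2*w) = (w - 1)*(w + 1)^3*(w + 2)*(w)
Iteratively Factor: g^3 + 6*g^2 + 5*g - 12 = (g - 1)*(g^2 + 7*g + 12) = (g - 1)*(g + 4)*(g + 3)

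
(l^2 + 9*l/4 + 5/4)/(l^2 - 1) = (l + 5/4)/(l - 1)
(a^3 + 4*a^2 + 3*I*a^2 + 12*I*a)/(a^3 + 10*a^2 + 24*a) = (a + 3*I)/(a + 6)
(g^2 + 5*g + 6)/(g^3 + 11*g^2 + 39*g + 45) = (g + 2)/(g^2 + 8*g + 15)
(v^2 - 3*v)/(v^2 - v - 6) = v/(v + 2)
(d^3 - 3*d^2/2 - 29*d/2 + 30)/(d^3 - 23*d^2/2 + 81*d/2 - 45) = (d + 4)/(d - 6)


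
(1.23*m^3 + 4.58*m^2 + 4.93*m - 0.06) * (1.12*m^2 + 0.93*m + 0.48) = 1.3776*m^5 + 6.2735*m^4 + 10.3714*m^3 + 6.7161*m^2 + 2.3106*m - 0.0288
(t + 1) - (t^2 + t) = 1 - t^2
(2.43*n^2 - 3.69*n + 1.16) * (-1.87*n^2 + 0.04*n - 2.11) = -4.5441*n^4 + 6.9975*n^3 - 7.4441*n^2 + 7.8323*n - 2.4476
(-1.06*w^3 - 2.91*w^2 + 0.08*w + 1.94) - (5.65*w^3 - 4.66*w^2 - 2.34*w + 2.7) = -6.71*w^3 + 1.75*w^2 + 2.42*w - 0.76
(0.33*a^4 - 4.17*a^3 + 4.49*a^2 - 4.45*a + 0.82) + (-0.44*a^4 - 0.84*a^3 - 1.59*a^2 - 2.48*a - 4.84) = -0.11*a^4 - 5.01*a^3 + 2.9*a^2 - 6.93*a - 4.02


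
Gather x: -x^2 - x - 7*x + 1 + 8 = -x^2 - 8*x + 9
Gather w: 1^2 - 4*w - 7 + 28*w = 24*w - 6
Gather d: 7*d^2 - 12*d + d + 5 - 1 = 7*d^2 - 11*d + 4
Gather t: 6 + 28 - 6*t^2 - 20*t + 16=-6*t^2 - 20*t + 50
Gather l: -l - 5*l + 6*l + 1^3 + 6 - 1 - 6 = 0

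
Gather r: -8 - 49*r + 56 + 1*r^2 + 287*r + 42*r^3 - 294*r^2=42*r^3 - 293*r^2 + 238*r + 48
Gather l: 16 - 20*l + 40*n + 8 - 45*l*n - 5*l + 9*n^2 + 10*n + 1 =l*(-45*n - 25) + 9*n^2 + 50*n + 25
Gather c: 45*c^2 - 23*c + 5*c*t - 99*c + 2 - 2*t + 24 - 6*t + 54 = 45*c^2 + c*(5*t - 122) - 8*t + 80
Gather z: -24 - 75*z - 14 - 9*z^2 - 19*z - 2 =-9*z^2 - 94*z - 40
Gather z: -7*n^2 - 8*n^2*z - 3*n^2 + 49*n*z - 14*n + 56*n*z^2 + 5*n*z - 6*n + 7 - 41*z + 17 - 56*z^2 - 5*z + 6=-10*n^2 - 20*n + z^2*(56*n - 56) + z*(-8*n^2 + 54*n - 46) + 30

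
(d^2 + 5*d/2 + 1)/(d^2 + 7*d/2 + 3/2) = (d + 2)/(d + 3)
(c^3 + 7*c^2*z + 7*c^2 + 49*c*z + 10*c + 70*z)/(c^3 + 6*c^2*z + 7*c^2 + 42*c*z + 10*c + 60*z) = (c + 7*z)/(c + 6*z)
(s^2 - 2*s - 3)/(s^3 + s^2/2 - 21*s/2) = 2*(s + 1)/(s*(2*s + 7))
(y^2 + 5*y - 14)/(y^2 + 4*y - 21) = (y - 2)/(y - 3)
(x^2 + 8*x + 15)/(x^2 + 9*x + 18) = (x + 5)/(x + 6)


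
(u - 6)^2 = u^2 - 12*u + 36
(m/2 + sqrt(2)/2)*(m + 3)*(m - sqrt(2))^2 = m^4/2 - sqrt(2)*m^3/2 + 3*m^3/2 - 3*sqrt(2)*m^2/2 - m^2 - 3*m + sqrt(2)*m + 3*sqrt(2)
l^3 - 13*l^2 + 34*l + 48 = (l - 8)*(l - 6)*(l + 1)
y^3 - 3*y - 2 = (y - 2)*(y + 1)^2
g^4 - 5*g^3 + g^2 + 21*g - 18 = (g - 3)^2*(g - 1)*(g + 2)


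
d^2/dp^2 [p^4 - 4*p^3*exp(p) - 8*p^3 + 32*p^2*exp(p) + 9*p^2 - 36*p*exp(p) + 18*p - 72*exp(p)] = -4*p^3*exp(p) + 8*p^2*exp(p) + 12*p^2 + 68*p*exp(p) - 48*p - 80*exp(p) + 18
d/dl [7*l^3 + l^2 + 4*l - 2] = 21*l^2 + 2*l + 4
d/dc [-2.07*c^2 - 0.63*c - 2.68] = -4.14*c - 0.63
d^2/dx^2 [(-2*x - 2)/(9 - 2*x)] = 88/(2*x - 9)^3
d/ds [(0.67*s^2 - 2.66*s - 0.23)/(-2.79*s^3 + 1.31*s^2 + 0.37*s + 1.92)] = (1.8693*s^4 - 14.8428*s^3 + 1.8074*s^2 + 3.1754*s - 5.0221)/(7.7841*s^6 - 7.3098*s^5 - 0.3485*s^4 - 9.7442*s^3 + 5.1673*s^2 + 1.4208*s + 3.6864)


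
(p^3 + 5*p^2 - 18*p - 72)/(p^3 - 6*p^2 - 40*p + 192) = (p + 3)/(p - 8)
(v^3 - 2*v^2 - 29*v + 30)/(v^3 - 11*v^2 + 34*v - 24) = (v + 5)/(v - 4)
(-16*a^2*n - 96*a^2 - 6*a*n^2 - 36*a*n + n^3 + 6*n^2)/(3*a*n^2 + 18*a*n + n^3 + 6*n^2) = (-16*a^2 - 6*a*n + n^2)/(n*(3*a + n))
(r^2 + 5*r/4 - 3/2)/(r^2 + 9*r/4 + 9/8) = 2*(4*r^2 + 5*r - 6)/(8*r^2 + 18*r + 9)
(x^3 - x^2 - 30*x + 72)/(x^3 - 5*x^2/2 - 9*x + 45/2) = 2*(x^2 + 2*x - 24)/(2*x^2 + x - 15)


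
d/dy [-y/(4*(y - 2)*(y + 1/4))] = 2*(2*y^2 + 1)/(16*y^4 - 56*y^3 + 33*y^2 + 28*y + 4)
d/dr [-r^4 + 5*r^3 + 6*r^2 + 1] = r*(-4*r^2 + 15*r + 12)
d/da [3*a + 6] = 3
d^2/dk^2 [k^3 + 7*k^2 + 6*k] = 6*k + 14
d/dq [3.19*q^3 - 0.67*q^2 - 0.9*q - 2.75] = 9.57*q^2 - 1.34*q - 0.9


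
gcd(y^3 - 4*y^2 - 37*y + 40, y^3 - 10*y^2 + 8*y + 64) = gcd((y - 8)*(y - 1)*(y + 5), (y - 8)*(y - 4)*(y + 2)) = y - 8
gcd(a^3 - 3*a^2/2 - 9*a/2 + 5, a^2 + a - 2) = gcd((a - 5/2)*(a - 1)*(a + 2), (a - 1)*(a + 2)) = a^2 + a - 2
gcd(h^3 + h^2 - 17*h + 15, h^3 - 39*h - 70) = h + 5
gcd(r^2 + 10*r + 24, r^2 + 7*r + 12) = r + 4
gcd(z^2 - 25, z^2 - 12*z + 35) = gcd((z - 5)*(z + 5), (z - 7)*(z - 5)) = z - 5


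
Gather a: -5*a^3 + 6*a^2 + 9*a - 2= -5*a^3 + 6*a^2 + 9*a - 2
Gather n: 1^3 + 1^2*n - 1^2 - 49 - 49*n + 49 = -48*n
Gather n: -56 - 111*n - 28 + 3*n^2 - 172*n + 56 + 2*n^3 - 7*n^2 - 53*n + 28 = 2*n^3 - 4*n^2 - 336*n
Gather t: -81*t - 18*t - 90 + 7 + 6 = -99*t - 77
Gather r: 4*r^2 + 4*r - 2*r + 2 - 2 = 4*r^2 + 2*r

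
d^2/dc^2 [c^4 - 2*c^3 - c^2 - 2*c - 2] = 12*c^2 - 12*c - 2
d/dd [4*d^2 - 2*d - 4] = 8*d - 2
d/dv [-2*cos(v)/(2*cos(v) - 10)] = -5*sin(v)/(cos(v) - 5)^2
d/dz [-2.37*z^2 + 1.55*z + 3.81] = 1.55 - 4.74*z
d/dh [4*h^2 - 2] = 8*h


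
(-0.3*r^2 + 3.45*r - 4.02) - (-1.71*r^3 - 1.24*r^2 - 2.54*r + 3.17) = 1.71*r^3 + 0.94*r^2 + 5.99*r - 7.19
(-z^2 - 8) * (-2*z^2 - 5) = 2*z^4 + 21*z^2 + 40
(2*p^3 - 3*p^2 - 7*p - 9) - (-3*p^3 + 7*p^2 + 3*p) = 5*p^3 - 10*p^2 - 10*p - 9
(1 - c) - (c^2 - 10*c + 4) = -c^2 + 9*c - 3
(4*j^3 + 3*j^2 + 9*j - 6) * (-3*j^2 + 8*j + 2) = -12*j^5 + 23*j^4 + 5*j^3 + 96*j^2 - 30*j - 12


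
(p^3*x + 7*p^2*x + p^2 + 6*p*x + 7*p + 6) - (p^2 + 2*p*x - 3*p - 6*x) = p^3*x + 7*p^2*x + 4*p*x + 10*p + 6*x + 6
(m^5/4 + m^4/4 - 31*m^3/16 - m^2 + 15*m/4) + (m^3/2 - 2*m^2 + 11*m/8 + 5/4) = m^5/4 + m^4/4 - 23*m^3/16 - 3*m^2 + 41*m/8 + 5/4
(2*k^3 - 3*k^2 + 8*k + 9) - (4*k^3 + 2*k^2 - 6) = -2*k^3 - 5*k^2 + 8*k + 15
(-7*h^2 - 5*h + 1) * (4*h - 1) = -28*h^3 - 13*h^2 + 9*h - 1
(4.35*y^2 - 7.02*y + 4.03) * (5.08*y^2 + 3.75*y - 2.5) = 22.098*y^4 - 19.3491*y^3 - 16.7276*y^2 + 32.6625*y - 10.075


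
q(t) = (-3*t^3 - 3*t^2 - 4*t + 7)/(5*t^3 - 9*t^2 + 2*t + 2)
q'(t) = (-15*t^2 + 18*t - 2)*(-3*t^3 - 3*t^2 - 4*t + 7)/(5*t^3 - 9*t^2 + 2*t + 2)^2 + (-9*t^2 - 6*t - 4)/(5*t^3 - 9*t^2 + 2*t + 2) = (42*t^4 + 28*t^3 - 165*t^2 + 114*t - 22)/(25*t^6 - 90*t^5 + 101*t^4 - 16*t^3 - 32*t^2 + 8*t + 4)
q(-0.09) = 4.21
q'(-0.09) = -11.06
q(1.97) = -3.84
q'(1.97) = 4.79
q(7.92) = -0.88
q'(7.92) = 0.05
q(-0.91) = -0.94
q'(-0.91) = -2.09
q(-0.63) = -2.22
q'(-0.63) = -9.58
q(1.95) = -3.94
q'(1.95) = 5.06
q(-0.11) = 4.45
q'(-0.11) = -13.20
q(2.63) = -2.19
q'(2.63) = 1.28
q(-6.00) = -0.40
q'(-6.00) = 0.02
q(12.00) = -0.77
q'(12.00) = 0.02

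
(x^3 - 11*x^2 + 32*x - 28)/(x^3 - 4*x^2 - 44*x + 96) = (x^2 - 9*x + 14)/(x^2 - 2*x - 48)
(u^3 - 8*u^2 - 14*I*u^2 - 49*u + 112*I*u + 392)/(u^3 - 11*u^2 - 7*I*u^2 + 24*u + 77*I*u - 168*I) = (u - 7*I)/(u - 3)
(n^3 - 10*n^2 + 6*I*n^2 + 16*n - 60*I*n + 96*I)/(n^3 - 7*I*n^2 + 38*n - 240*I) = (n^2 - 10*n + 16)/(n^2 - 13*I*n - 40)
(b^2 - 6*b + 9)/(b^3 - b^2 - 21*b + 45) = 1/(b + 5)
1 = 1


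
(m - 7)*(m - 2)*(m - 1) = m^3 - 10*m^2 + 23*m - 14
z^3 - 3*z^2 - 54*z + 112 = (z - 8)*(z - 2)*(z + 7)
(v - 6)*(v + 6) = v^2 - 36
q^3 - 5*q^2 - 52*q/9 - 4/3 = (q - 6)*(q + 1/3)*(q + 2/3)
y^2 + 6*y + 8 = (y + 2)*(y + 4)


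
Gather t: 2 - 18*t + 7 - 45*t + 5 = 14 - 63*t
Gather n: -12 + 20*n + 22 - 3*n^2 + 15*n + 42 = -3*n^2 + 35*n + 52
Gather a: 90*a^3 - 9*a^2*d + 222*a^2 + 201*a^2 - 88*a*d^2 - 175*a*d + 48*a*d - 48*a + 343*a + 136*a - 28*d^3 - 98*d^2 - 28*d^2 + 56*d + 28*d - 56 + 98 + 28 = 90*a^3 + a^2*(423 - 9*d) + a*(-88*d^2 - 127*d + 431) - 28*d^3 - 126*d^2 + 84*d + 70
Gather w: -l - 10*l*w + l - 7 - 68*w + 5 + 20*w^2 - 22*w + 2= 20*w^2 + w*(-10*l - 90)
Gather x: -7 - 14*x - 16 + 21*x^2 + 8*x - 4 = 21*x^2 - 6*x - 27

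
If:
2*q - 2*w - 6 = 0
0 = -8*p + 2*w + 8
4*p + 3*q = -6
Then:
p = -3/16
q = -7/4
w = -19/4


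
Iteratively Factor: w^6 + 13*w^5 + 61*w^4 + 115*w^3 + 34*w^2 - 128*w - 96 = (w + 2)*(w^5 + 11*w^4 + 39*w^3 + 37*w^2 - 40*w - 48) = (w + 1)*(w + 2)*(w^4 + 10*w^3 + 29*w^2 + 8*w - 48) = (w + 1)*(w + 2)*(w + 4)*(w^3 + 6*w^2 + 5*w - 12) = (w + 1)*(w + 2)*(w + 3)*(w + 4)*(w^2 + 3*w - 4) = (w + 1)*(w + 2)*(w + 3)*(w + 4)^2*(w - 1)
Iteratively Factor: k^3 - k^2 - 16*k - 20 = (k - 5)*(k^2 + 4*k + 4) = (k - 5)*(k + 2)*(k + 2)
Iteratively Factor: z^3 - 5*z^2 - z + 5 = (z + 1)*(z^2 - 6*z + 5) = (z - 5)*(z + 1)*(z - 1)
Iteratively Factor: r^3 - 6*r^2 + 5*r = (r)*(r^2 - 6*r + 5) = r*(r - 1)*(r - 5)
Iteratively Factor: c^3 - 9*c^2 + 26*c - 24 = (c - 3)*(c^2 - 6*c + 8) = (c - 4)*(c - 3)*(c - 2)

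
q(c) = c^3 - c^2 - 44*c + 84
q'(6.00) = 52.00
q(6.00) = 0.00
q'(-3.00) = -11.00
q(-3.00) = 180.00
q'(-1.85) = -30.03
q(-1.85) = 155.65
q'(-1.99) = -28.14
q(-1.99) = 159.72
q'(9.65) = 216.07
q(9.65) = 464.91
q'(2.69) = -27.67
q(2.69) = -22.13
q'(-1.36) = -35.73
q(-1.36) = 139.47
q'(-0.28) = -43.20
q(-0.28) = 96.22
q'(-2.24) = -24.47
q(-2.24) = 166.30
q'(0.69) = -43.95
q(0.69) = 53.49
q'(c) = 3*c^2 - 2*c - 44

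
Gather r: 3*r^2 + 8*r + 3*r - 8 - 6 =3*r^2 + 11*r - 14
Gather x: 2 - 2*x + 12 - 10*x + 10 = 24 - 12*x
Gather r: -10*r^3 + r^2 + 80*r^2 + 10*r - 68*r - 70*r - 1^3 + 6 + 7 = -10*r^3 + 81*r^2 - 128*r + 12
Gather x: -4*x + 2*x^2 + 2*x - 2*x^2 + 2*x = 0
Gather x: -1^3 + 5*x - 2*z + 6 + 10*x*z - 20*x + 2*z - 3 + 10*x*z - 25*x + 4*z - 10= x*(20*z - 40) + 4*z - 8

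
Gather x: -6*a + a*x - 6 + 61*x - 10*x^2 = -6*a - 10*x^2 + x*(a + 61) - 6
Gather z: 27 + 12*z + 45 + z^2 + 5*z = z^2 + 17*z + 72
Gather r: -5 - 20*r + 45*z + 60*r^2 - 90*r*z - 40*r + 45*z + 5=60*r^2 + r*(-90*z - 60) + 90*z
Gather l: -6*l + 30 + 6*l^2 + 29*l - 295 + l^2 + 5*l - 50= 7*l^2 + 28*l - 315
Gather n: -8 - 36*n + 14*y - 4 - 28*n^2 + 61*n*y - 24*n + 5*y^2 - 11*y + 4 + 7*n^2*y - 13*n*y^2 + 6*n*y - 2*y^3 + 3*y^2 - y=n^2*(7*y - 28) + n*(-13*y^2 + 67*y - 60) - 2*y^3 + 8*y^2 + 2*y - 8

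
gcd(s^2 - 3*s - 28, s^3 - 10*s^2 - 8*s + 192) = s + 4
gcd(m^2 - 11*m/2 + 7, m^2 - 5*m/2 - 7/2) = m - 7/2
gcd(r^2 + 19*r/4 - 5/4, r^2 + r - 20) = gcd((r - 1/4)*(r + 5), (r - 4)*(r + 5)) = r + 5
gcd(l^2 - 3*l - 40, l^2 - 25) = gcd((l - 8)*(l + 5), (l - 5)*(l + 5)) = l + 5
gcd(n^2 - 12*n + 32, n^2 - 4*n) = n - 4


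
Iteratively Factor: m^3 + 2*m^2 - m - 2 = (m + 1)*(m^2 + m - 2) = (m - 1)*(m + 1)*(m + 2)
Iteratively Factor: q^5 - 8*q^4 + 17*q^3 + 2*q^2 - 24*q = (q - 3)*(q^4 - 5*q^3 + 2*q^2 + 8*q) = (q - 4)*(q - 3)*(q^3 - q^2 - 2*q) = q*(q - 4)*(q - 3)*(q^2 - q - 2) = q*(q - 4)*(q - 3)*(q + 1)*(q - 2)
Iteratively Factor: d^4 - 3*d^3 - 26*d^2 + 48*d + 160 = (d + 4)*(d^3 - 7*d^2 + 2*d + 40) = (d - 5)*(d + 4)*(d^2 - 2*d - 8) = (d - 5)*(d - 4)*(d + 4)*(d + 2)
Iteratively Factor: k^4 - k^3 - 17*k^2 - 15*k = (k - 5)*(k^3 + 4*k^2 + 3*k) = (k - 5)*(k + 3)*(k^2 + k) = k*(k - 5)*(k + 3)*(k + 1)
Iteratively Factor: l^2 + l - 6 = (l + 3)*(l - 2)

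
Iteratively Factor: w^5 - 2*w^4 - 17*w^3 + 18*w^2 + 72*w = (w + 3)*(w^4 - 5*w^3 - 2*w^2 + 24*w) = (w + 2)*(w + 3)*(w^3 - 7*w^2 + 12*w) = (w - 4)*(w + 2)*(w + 3)*(w^2 - 3*w) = (w - 4)*(w - 3)*(w + 2)*(w + 3)*(w)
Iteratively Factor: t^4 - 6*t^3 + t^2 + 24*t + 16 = (t - 4)*(t^3 - 2*t^2 - 7*t - 4) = (t - 4)^2*(t^2 + 2*t + 1) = (t - 4)^2*(t + 1)*(t + 1)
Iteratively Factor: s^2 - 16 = (s - 4)*(s + 4)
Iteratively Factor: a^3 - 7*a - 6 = (a + 1)*(a^2 - a - 6) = (a - 3)*(a + 1)*(a + 2)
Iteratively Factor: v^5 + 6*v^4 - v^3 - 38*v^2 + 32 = (v + 1)*(v^4 + 5*v^3 - 6*v^2 - 32*v + 32) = (v + 1)*(v + 4)*(v^3 + v^2 - 10*v + 8) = (v + 1)*(v + 4)^2*(v^2 - 3*v + 2) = (v - 1)*(v + 1)*(v + 4)^2*(v - 2)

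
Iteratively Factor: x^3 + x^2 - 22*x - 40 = (x + 2)*(x^2 - x - 20) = (x - 5)*(x + 2)*(x + 4)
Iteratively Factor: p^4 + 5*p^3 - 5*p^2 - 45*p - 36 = (p + 4)*(p^3 + p^2 - 9*p - 9) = (p + 1)*(p + 4)*(p^2 - 9) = (p - 3)*(p + 1)*(p + 4)*(p + 3)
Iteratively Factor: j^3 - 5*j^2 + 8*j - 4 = (j - 2)*(j^2 - 3*j + 2) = (j - 2)*(j - 1)*(j - 2)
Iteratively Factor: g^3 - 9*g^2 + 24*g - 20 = (g - 2)*(g^2 - 7*g + 10) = (g - 5)*(g - 2)*(g - 2)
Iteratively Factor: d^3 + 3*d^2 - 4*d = (d)*(d^2 + 3*d - 4) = d*(d - 1)*(d + 4)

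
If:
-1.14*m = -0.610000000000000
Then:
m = 0.54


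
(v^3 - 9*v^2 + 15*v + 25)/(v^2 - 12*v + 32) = (v^3 - 9*v^2 + 15*v + 25)/(v^2 - 12*v + 32)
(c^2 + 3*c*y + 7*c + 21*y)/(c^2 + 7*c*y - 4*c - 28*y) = (c^2 + 3*c*y + 7*c + 21*y)/(c^2 + 7*c*y - 4*c - 28*y)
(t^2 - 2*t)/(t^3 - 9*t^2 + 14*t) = 1/(t - 7)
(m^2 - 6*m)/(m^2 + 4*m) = (m - 6)/(m + 4)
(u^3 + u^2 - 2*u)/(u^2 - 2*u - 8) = u*(u - 1)/(u - 4)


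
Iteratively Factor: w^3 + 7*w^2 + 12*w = (w + 4)*(w^2 + 3*w) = (w + 3)*(w + 4)*(w)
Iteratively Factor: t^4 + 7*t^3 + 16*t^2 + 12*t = (t + 3)*(t^3 + 4*t^2 + 4*t) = t*(t + 3)*(t^2 + 4*t + 4) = t*(t + 2)*(t + 3)*(t + 2)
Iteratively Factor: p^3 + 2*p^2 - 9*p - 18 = (p - 3)*(p^2 + 5*p + 6) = (p - 3)*(p + 2)*(p + 3)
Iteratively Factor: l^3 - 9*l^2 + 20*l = (l)*(l^2 - 9*l + 20) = l*(l - 4)*(l - 5)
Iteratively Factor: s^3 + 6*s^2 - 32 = (s - 2)*(s^2 + 8*s + 16) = (s - 2)*(s + 4)*(s + 4)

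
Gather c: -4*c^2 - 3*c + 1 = -4*c^2 - 3*c + 1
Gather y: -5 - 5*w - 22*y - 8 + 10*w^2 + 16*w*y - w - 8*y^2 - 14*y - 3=10*w^2 - 6*w - 8*y^2 + y*(16*w - 36) - 16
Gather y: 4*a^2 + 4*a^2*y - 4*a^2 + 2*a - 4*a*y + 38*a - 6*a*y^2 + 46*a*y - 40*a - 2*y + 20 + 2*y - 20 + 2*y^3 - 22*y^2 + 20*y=2*y^3 + y^2*(-6*a - 22) + y*(4*a^2 + 42*a + 20)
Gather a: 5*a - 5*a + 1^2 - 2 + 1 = 0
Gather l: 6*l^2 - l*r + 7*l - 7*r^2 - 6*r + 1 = 6*l^2 + l*(7 - r) - 7*r^2 - 6*r + 1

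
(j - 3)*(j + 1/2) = j^2 - 5*j/2 - 3/2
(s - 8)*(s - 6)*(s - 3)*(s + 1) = s^4 - 16*s^3 + 73*s^2 - 54*s - 144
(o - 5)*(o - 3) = o^2 - 8*o + 15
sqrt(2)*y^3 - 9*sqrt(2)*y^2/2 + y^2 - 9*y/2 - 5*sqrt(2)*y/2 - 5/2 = (y - 5)*(y + sqrt(2)/2)*(sqrt(2)*y + sqrt(2)/2)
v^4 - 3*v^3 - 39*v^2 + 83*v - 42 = (v - 7)*(v - 1)^2*(v + 6)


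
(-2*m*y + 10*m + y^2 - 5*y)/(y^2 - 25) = (-2*m + y)/(y + 5)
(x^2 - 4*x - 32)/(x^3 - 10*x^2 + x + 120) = (x + 4)/(x^2 - 2*x - 15)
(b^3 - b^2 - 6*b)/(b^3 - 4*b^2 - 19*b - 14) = b*(b - 3)/(b^2 - 6*b - 7)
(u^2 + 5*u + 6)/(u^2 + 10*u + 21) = (u + 2)/(u + 7)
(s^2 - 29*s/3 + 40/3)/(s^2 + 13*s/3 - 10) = (s - 8)/(s + 6)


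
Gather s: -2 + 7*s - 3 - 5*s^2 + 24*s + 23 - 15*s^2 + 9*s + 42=-20*s^2 + 40*s + 60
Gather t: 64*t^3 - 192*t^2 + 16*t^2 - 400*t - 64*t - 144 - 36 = 64*t^3 - 176*t^2 - 464*t - 180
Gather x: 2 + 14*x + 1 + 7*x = 21*x + 3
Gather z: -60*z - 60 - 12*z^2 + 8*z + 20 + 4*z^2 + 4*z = -8*z^2 - 48*z - 40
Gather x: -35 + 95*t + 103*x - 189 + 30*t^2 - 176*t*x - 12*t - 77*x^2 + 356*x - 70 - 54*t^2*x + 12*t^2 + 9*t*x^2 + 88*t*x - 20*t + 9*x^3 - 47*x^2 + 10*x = 42*t^2 + 63*t + 9*x^3 + x^2*(9*t - 124) + x*(-54*t^2 - 88*t + 469) - 294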